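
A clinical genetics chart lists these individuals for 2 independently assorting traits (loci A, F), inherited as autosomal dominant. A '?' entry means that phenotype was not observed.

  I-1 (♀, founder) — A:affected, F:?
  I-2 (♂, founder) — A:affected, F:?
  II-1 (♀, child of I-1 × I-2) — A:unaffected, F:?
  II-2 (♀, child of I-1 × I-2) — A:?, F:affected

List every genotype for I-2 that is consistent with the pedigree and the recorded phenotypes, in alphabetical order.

A/I-1 aff ·: Aa
A/I-2 aff ·: Aa
A/II-1 un I-1×I-2: aa
A/II-2 ? I-1×I-2: aa|Aa|AA
⇒ A over [I-1,I-2,II-1,II-2]: 3 consistent
F/I-1 ? ·: ff|Ff|FF
F/I-2 ? ·: ff|Ff|FF
F/II-1 ? I-1×I-2: ff|Ff|FF
F/II-2 aff I-1×I-2: Ff|FF
⇒ F over [I-1,I-2,II-1,II-2]: 21 consistent

I-2 ∈ {Aa FF, Aa Ff, Aa ff}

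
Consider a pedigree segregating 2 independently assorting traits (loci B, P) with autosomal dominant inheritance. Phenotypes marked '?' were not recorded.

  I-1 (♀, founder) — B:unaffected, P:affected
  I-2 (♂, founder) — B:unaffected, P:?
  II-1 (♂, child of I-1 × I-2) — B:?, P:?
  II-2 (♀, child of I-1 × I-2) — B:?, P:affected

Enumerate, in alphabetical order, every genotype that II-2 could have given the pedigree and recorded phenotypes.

II-2 ∈ {bb PP, bb Pp}

B/I-1 un ·: bb
B/I-2 un ·: bb
B/II-1 ? I-1×I-2: bb
B/II-2 ? I-1×I-2: bb
⇒ B over [I-1,I-2,II-1,II-2]: 1 consistent
P/I-1 aff ·: Pp|PP
P/I-2 ? ·: pp|Pp|PP
P/II-1 ? I-1×I-2: pp|Pp|PP
P/II-2 aff I-1×I-2: Pp|PP
⇒ P over [I-1,I-2,II-1,II-2]: 18 consistent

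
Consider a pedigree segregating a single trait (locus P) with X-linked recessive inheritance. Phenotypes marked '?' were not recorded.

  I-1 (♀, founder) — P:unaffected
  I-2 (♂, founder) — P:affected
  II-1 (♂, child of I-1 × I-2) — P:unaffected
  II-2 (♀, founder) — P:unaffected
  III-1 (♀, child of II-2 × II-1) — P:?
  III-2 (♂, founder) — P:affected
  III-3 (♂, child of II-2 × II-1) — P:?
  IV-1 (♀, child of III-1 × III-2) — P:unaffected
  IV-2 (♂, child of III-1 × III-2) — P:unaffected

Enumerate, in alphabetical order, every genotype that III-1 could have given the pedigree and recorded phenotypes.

III-1 ∈ {X^PX^P, X^PX^p}

P/I-1 un ·: X^PX^P|X^PX^p
P/I-2 aff ·: X^pY
P/II-1 un I-1×I-2: X^PY
P/II-2 un ·: X^PX^P|X^PX^p
P/III-1 ? II-2×II-1: X^PX^P|X^PX^p
P/III-2 aff ·: X^pY
P/III-3 ? II-2×II-1: X^PY|X^pY
P/IV-1 un III-1×III-2: X^PX^p
P/IV-2 un III-1×III-2: X^PY
⇒ P over [I-1,I-2,II-1,II-2,III-1,III-2,III-3,IV-1,IV-2]: 10 consistent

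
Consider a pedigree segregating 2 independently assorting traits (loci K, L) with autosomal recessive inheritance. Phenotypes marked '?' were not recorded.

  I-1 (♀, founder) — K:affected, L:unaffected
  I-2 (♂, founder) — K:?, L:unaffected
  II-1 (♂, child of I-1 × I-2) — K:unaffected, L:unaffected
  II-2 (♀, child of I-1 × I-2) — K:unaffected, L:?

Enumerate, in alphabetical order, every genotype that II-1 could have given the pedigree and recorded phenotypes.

II-1 ∈ {Kk LL, Kk Ll}

K/I-1 aff ·: kk
K/I-2 ? ·: KK|Kk
K/II-1 un I-1×I-2: Kk
K/II-2 un I-1×I-2: Kk
⇒ K over [I-1,I-2,II-1,II-2]: 2 consistent
L/I-1 un ·: LL|Ll
L/I-2 un ·: LL|Ll
L/II-1 un I-1×I-2: LL|Ll
L/II-2 ? I-1×I-2: LL|Ll|ll
⇒ L over [I-1,I-2,II-1,II-2]: 15 consistent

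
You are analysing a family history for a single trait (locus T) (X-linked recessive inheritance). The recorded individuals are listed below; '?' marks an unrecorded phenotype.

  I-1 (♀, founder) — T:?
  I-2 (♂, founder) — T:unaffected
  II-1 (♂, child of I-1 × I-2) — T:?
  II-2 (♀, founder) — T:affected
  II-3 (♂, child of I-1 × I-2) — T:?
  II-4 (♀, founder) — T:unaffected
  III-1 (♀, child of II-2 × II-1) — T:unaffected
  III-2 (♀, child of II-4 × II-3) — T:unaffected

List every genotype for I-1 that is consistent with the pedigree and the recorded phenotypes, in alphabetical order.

I-1 ∈ {X^TX^T, X^TX^t}

T/I-1 ? ·: X^TX^T|X^TX^t
T/I-2 un ·: X^TY
T/II-1 ? I-1×I-2: X^TY
T/II-2 aff ·: X^tX^t
T/II-3 ? I-1×I-2: X^TY|X^tY
T/II-4 un ·: X^TX^T|X^TX^t
T/III-1 un II-2×II-1: X^TX^t
T/III-2 un II-4×II-3: X^TX^T|X^TX^t
⇒ T over [I-1,I-2,II-1,II-2,II-3,II-4,III-1,III-2]: 8 consistent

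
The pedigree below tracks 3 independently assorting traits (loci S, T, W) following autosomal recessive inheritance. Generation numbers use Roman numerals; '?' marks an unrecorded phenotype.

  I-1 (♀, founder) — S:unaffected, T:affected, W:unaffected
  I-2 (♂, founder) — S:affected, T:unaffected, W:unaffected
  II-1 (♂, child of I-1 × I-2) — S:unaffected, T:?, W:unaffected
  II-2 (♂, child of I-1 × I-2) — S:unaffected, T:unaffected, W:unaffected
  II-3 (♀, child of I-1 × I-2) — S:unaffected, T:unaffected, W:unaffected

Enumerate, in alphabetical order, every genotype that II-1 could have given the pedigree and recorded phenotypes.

II-1 ∈ {Ss Tt WW, Ss Tt Ww, Ss tt WW, Ss tt Ww}

S/I-1 un ·: SS|Ss
S/I-2 aff ·: ss
S/II-1 un I-1×I-2: Ss
S/II-2 un I-1×I-2: Ss
S/II-3 un I-1×I-2: Ss
⇒ S over [I-1,I-2,II-1,II-2,II-3]: 2 consistent
T/I-1 aff ·: tt
T/I-2 un ·: TT|Tt
T/II-1 ? I-1×I-2: Tt|tt
T/II-2 un I-1×I-2: Tt
T/II-3 un I-1×I-2: Tt
⇒ T over [I-1,I-2,II-1,II-2,II-3]: 3 consistent
W/I-1 un ·: WW|Ww
W/I-2 un ·: WW|Ww
W/II-1 un I-1×I-2: WW|Ww
W/II-2 un I-1×I-2: WW|Ww
W/II-3 un I-1×I-2: WW|Ww
⇒ W over [I-1,I-2,II-1,II-2,II-3]: 25 consistent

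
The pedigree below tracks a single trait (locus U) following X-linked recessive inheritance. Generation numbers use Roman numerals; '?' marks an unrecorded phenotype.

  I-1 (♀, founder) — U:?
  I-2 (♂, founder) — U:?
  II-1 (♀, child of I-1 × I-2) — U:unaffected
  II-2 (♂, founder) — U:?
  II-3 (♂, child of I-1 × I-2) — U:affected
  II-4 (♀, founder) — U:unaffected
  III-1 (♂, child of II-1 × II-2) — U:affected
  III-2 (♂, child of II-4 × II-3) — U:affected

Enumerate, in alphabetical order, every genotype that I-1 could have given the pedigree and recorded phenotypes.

U/I-1 ? ·: X^UX^u|X^uX^u
U/I-2 ? ·: X^UY|X^uY
U/II-1 un I-1×I-2: X^UX^u
U/II-2 ? ·: X^UY|X^uY
U/II-3 aff I-1×I-2: X^uY
U/II-4 un ·: X^UX^u
U/III-1 aff II-1×II-2: X^uY
U/III-2 aff II-4×II-3: X^uY
⇒ U over [I-1,I-2,II-1,II-2,II-3,II-4,III-1,III-2]: 6 consistent

I-1 ∈ {X^UX^u, X^uX^u}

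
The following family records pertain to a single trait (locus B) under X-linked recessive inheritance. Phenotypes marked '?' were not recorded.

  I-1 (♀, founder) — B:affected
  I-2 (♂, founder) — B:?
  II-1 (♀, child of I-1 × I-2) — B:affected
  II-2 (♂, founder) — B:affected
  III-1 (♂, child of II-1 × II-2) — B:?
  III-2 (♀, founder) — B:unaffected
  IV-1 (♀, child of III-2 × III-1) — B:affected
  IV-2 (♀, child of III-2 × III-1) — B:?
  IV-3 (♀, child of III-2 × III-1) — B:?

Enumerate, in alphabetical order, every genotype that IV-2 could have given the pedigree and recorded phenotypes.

IV-2 ∈ {X^BX^b, X^bX^b}

B/I-1 aff ·: X^bX^b
B/I-2 ? ·: X^bY
B/II-1 aff I-1×I-2: X^bX^b
B/II-2 aff ·: X^bY
B/III-1 ? II-1×II-2: X^bY
B/III-2 un ·: X^BX^b
B/IV-1 aff III-2×III-1: X^bX^b
B/IV-2 ? III-2×III-1: X^BX^b|X^bX^b
B/IV-3 ? III-2×III-1: X^BX^b|X^bX^b
⇒ B over [I-1,I-2,II-1,II-2,III-1,III-2,IV-1,IV-2,IV-3]: 4 consistent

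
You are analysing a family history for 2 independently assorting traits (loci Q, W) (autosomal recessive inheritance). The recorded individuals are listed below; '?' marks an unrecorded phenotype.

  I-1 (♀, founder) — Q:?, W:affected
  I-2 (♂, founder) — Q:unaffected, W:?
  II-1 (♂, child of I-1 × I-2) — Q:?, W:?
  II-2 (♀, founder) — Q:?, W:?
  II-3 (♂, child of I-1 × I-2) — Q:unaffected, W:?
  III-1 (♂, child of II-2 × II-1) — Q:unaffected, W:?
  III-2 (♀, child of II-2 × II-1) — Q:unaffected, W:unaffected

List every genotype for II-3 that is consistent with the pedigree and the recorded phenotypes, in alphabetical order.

II-3 ∈ {QQ Ww, QQ ww, Qq Ww, Qq ww}

Q/I-1 ? ·: QQ|Qq|qq
Q/I-2 un ·: QQ|Qq
Q/II-1 ? I-1×I-2: QQ|Qq|qq
Q/II-2 ? ·: QQ|Qq|qq
Q/II-3 un I-1×I-2: QQ|Qq
Q/III-1 un II-2×II-1: QQ|Qq
Q/III-2 un II-2×II-1: QQ|Qq
⇒ Q over [I-1,I-2,II-1,II-2,II-3,III-1,III-2]: 120 consistent
W/I-1 aff ·: ww
W/I-2 ? ·: WW|Ww|ww
W/II-1 ? I-1×I-2: Ww|ww
W/II-2 ? ·: WW|Ww|ww
W/II-3 ? I-1×I-2: Ww|ww
W/III-1 ? II-2×II-1: WW|Ww|ww
W/III-2 un II-2×II-1: WW|Ww
⇒ W over [I-1,I-2,II-1,II-2,II-3,III-1,III-2]: 45 consistent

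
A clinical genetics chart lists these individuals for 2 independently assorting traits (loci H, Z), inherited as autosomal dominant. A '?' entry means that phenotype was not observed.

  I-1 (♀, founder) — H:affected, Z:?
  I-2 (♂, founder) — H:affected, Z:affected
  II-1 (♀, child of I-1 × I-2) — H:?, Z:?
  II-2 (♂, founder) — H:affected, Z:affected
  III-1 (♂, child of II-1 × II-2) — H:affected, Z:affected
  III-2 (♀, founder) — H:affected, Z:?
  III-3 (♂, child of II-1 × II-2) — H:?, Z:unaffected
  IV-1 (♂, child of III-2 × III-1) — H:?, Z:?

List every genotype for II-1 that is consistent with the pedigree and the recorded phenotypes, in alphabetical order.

II-1 ∈ {HH Zz, HH zz, Hh Zz, Hh zz, hh Zz, hh zz}

H/I-1 aff ·: Hh|HH
H/I-2 aff ·: Hh|HH
H/II-1 ? I-1×I-2: hh|Hh|HH
H/II-2 aff ·: Hh|HH
H/III-1 aff II-1×II-2: Hh|HH
H/III-2 aff ·: Hh|HH
H/III-3 ? II-1×II-2: hh|Hh|HH
H/IV-1 ? III-2×III-1: hh|Hh|HH
⇒ H over [I-1,I-2,II-1,II-2,III-1,III-2,III-3,IV-1]: 211 consistent
Z/I-1 ? ·: zz|Zz|ZZ
Z/I-2 aff ·: Zz|ZZ
Z/II-1 ? I-1×I-2: zz|Zz
Z/II-2 aff ·: Zz
Z/III-1 aff II-1×II-2: Zz|ZZ
Z/III-2 ? ·: zz|Zz|ZZ
Z/III-3 un II-1×II-2: zz
Z/IV-1 ? III-2×III-1: zz|Zz|ZZ
⇒ Z over [I-1,I-2,II-1,II-2,III-1,III-2,III-3,IV-1]: 69 consistent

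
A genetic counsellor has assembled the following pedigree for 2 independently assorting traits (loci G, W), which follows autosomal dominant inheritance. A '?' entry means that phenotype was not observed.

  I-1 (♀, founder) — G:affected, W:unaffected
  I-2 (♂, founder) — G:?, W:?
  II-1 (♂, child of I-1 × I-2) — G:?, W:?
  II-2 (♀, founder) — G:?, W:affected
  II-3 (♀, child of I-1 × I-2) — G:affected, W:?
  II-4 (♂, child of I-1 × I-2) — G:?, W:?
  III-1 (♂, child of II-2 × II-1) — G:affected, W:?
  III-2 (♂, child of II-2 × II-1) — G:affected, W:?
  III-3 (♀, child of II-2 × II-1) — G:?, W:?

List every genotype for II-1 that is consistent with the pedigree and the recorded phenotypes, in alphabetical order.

G/I-1 aff ·: Gg|GG
G/I-2 ? ·: gg|Gg|GG
G/II-1 ? I-1×I-2: gg|Gg|GG
G/II-2 ? ·: gg|Gg|GG
G/II-3 aff I-1×I-2: Gg|GG
G/II-4 ? I-1×I-2: gg|Gg|GG
G/III-1 aff II-2×II-1: Gg|GG
G/III-2 aff II-2×II-1: Gg|GG
G/III-3 ? II-2×II-1: gg|Gg|GG
⇒ G over [I-1,I-2,II-1,II-2,II-3,II-4,III-1,III-2,III-3]: 548 consistent
W/I-1 un ·: ww
W/I-2 ? ·: ww|Ww|WW
W/II-1 ? I-1×I-2: ww|Ww
W/II-2 aff ·: Ww|WW
W/II-3 ? I-1×I-2: ww|Ww
W/II-4 ? I-1×I-2: ww|Ww
W/III-1 ? II-2×II-1: ww|Ww|WW
W/III-2 ? II-2×II-1: ww|Ww|WW
W/III-3 ? II-2×II-1: ww|Ww|WW
⇒ W over [I-1,I-2,II-1,II-2,II-3,II-4,III-1,III-2,III-3]: 220 consistent

II-1 ∈ {GG Ww, GG ww, Gg Ww, Gg ww, gg Ww, gg ww}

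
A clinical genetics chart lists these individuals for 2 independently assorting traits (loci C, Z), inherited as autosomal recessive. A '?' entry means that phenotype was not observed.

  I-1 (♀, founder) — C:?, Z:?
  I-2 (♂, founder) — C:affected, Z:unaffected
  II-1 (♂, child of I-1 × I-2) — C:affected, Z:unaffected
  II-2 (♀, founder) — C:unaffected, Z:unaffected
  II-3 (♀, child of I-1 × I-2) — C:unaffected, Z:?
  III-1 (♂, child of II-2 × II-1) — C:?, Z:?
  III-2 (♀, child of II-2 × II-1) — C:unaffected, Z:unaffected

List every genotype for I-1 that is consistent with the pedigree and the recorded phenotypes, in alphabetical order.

I-1 ∈ {Cc ZZ, Cc Zz, Cc zz}

C/I-1 ? ·: Cc
C/I-2 aff ·: cc
C/II-1 aff I-1×I-2: cc
C/II-2 un ·: CC|Cc
C/II-3 un I-1×I-2: Cc
C/III-1 ? II-2×II-1: Cc|cc
C/III-2 un II-2×II-1: Cc
⇒ C over [I-1,I-2,II-1,II-2,II-3,III-1,III-2]: 3 consistent
Z/I-1 ? ·: ZZ|Zz|zz
Z/I-2 un ·: ZZ|Zz
Z/II-1 un I-1×I-2: ZZ|Zz
Z/II-2 un ·: ZZ|Zz
Z/II-3 ? I-1×I-2: ZZ|Zz|zz
Z/III-1 ? II-2×II-1: ZZ|Zz|zz
Z/III-2 un II-2×II-1: ZZ|Zz
⇒ Z over [I-1,I-2,II-1,II-2,II-3,III-1,III-2]: 140 consistent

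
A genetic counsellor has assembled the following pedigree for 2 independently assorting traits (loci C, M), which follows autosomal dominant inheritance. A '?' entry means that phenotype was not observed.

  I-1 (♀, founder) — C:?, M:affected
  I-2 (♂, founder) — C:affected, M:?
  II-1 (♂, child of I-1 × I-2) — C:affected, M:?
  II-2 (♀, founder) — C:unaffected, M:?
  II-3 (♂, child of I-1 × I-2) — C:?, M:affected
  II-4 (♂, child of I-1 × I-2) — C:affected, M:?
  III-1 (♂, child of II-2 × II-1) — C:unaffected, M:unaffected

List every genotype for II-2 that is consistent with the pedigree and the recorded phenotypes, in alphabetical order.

II-2 ∈ {cc Mm, cc mm}

C/I-1 ? ·: cc|Cc|CC
C/I-2 aff ·: Cc|CC
C/II-1 aff I-1×I-2: Cc
C/II-2 un ·: cc
C/II-3 ? I-1×I-2: cc|Cc|CC
C/II-4 aff I-1×I-2: Cc|CC
C/III-1 un II-2×II-1: cc
⇒ C over [I-1,I-2,II-1,II-2,II-3,II-4,III-1]: 17 consistent
M/I-1 aff ·: Mm|MM
M/I-2 ? ·: mm|Mm|MM
M/II-1 ? I-1×I-2: mm|Mm
M/II-2 ? ·: mm|Mm
M/II-3 aff I-1×I-2: Mm|MM
M/II-4 ? I-1×I-2: mm|Mm|MM
M/III-1 un II-2×II-1: mm
⇒ M over [I-1,I-2,II-1,II-2,II-3,II-4,III-1]: 50 consistent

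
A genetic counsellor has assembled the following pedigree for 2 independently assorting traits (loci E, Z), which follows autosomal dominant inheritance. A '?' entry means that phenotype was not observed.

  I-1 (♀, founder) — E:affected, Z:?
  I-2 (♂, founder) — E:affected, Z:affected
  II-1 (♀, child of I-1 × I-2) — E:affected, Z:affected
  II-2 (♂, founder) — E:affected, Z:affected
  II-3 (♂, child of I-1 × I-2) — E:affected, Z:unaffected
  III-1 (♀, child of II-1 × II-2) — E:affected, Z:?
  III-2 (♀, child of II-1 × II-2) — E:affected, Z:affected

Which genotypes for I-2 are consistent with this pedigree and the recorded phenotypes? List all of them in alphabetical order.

E/I-1 aff ·: Ee|EE
E/I-2 aff ·: Ee|EE
E/II-1 aff I-1×I-2: Ee|EE
E/II-2 aff ·: Ee|EE
E/II-3 aff I-1×I-2: Ee|EE
E/III-1 aff II-1×II-2: Ee|EE
E/III-2 aff II-1×II-2: Ee|EE
⇒ E over [I-1,I-2,II-1,II-2,II-3,III-1,III-2]: 83 consistent
Z/I-1 ? ·: zz|Zz
Z/I-2 aff ·: Zz
Z/II-1 aff I-1×I-2: Zz|ZZ
Z/II-2 aff ·: Zz|ZZ
Z/II-3 un I-1×I-2: zz
Z/III-1 ? II-1×II-2: zz|Zz|ZZ
Z/III-2 aff II-1×II-2: Zz|ZZ
⇒ Z over [I-1,I-2,II-1,II-2,II-3,III-1,III-2]: 25 consistent

I-2 ∈ {EE Zz, Ee Zz}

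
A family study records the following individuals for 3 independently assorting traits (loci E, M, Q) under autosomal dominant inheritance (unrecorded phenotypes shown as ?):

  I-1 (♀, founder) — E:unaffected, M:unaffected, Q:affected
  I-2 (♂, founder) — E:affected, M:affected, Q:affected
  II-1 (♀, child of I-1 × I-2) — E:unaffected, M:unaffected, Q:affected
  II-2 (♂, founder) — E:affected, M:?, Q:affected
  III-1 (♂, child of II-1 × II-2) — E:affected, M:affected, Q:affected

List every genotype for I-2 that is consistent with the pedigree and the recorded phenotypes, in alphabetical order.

E/I-1 un ·: ee
E/I-2 aff ·: Ee
E/II-1 un I-1×I-2: ee
E/II-2 aff ·: Ee|EE
E/III-1 aff II-1×II-2: Ee
⇒ E over [I-1,I-2,II-1,II-2,III-1]: 2 consistent
M/I-1 un ·: mm
M/I-2 aff ·: Mm
M/II-1 un I-1×I-2: mm
M/II-2 ? ·: Mm|MM
M/III-1 aff II-1×II-2: Mm
⇒ M over [I-1,I-2,II-1,II-2,III-1]: 2 consistent
Q/I-1 aff ·: Qq|QQ
Q/I-2 aff ·: Qq|QQ
Q/II-1 aff I-1×I-2: Qq|QQ
Q/II-2 aff ·: Qq|QQ
Q/III-1 aff II-1×II-2: Qq|QQ
⇒ Q over [I-1,I-2,II-1,II-2,III-1]: 24 consistent

I-2 ∈ {Ee Mm QQ, Ee Mm Qq}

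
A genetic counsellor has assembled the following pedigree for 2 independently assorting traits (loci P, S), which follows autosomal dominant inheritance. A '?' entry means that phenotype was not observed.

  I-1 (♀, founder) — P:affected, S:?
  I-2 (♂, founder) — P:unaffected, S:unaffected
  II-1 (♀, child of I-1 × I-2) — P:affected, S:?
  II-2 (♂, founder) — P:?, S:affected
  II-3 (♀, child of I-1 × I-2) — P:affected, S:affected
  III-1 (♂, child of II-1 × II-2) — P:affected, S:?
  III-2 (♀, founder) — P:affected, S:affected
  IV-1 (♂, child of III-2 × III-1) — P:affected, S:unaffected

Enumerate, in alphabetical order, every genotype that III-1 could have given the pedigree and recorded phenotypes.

III-1 ∈ {PP Ss, PP ss, Pp Ss, Pp ss}

P/I-1 aff ·: Pp|PP
P/I-2 un ·: pp
P/II-1 aff I-1×I-2: Pp
P/II-2 ? ·: pp|Pp|PP
P/II-3 aff I-1×I-2: Pp
P/III-1 aff II-1×II-2: Pp|PP
P/III-2 aff ·: Pp|PP
P/IV-1 aff III-2×III-1: Pp|PP
⇒ P over [I-1,I-2,II-1,II-2,II-3,III-1,III-2,IV-1]: 36 consistent
S/I-1 ? ·: Ss|SS
S/I-2 un ·: ss
S/II-1 ? I-1×I-2: ss|Ss
S/II-2 aff ·: Ss|SS
S/II-3 aff I-1×I-2: Ss
S/III-1 ? II-1×II-2: ss|Ss
S/III-2 aff ·: Ss
S/IV-1 un III-2×III-1: ss
⇒ S over [I-1,I-2,II-1,II-2,II-3,III-1,III-2,IV-1]: 9 consistent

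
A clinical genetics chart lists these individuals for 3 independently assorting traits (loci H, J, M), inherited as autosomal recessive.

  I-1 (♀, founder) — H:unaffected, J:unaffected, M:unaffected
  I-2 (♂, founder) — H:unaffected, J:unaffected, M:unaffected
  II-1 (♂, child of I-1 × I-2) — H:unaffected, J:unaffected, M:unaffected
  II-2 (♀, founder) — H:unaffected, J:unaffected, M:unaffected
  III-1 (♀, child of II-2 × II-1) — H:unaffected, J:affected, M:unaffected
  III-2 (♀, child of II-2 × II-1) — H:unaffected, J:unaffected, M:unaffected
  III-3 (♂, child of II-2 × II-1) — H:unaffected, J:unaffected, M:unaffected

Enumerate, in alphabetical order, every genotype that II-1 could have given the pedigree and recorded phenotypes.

H/I-1 un ·: HH|Hh
H/I-2 un ·: HH|Hh
H/II-1 un I-1×I-2: HH|Hh
H/II-2 un ·: HH|Hh
H/III-1 un II-2×II-1: HH|Hh
H/III-2 un II-2×II-1: HH|Hh
H/III-3 un II-2×II-1: HH|Hh
⇒ H over [I-1,I-2,II-1,II-2,III-1,III-2,III-3]: 84 consistent
J/I-1 un ·: JJ|Jj
J/I-2 un ·: JJ|Jj
J/II-1 un I-1×I-2: Jj
J/II-2 un ·: Jj
J/III-1 aff II-2×II-1: jj
J/III-2 un II-2×II-1: JJ|Jj
J/III-3 un II-2×II-1: JJ|Jj
⇒ J over [I-1,I-2,II-1,II-2,III-1,III-2,III-3]: 12 consistent
M/I-1 un ·: MM|Mm
M/I-2 un ·: MM|Mm
M/II-1 un I-1×I-2: MM|Mm
M/II-2 un ·: MM|Mm
M/III-1 un II-2×II-1: MM|Mm
M/III-2 un II-2×II-1: MM|Mm
M/III-3 un II-2×II-1: MM|Mm
⇒ M over [I-1,I-2,II-1,II-2,III-1,III-2,III-3]: 84 consistent

II-1 ∈ {HH Jj MM, HH Jj Mm, Hh Jj MM, Hh Jj Mm}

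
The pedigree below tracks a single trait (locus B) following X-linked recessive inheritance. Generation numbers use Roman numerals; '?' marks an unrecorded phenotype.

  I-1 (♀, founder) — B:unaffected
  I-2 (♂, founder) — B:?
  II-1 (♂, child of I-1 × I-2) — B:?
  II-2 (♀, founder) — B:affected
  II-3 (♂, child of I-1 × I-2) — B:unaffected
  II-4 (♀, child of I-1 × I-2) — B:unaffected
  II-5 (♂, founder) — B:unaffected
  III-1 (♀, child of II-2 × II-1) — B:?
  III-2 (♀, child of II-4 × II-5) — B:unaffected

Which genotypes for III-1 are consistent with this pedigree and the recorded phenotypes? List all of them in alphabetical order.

III-1 ∈ {X^BX^b, X^bX^b}

B/I-1 un ·: X^BX^B|X^BX^b
B/I-2 ? ·: X^BY|X^bY
B/II-1 ? I-1×I-2: X^BY|X^bY
B/II-2 aff ·: X^bX^b
B/II-3 un I-1×I-2: X^BY
B/II-4 un I-1×I-2: X^BX^B|X^BX^b
B/II-5 un ·: X^BY
B/III-1 ? II-2×II-1: X^BX^b|X^bX^b
B/III-2 un II-4×II-5: X^BX^B|X^BX^b
⇒ B over [I-1,I-2,II-1,II-2,II-3,II-4,II-5,III-1,III-2]: 13 consistent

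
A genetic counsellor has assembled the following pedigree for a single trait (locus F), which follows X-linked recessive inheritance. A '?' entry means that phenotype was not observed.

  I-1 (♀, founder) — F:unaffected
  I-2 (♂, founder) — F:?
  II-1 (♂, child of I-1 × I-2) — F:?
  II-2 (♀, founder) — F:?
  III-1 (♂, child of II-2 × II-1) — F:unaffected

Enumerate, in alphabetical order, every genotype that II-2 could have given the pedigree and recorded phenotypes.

II-2 ∈ {X^FX^F, X^FX^f}

F/I-1 un ·: X^FX^F|X^FX^f
F/I-2 ? ·: X^FY|X^fY
F/II-1 ? I-1×I-2: X^FY|X^fY
F/II-2 ? ·: X^FX^F|X^FX^f
F/III-1 un II-2×II-1: X^FY
⇒ F over [I-1,I-2,II-1,II-2,III-1]: 12 consistent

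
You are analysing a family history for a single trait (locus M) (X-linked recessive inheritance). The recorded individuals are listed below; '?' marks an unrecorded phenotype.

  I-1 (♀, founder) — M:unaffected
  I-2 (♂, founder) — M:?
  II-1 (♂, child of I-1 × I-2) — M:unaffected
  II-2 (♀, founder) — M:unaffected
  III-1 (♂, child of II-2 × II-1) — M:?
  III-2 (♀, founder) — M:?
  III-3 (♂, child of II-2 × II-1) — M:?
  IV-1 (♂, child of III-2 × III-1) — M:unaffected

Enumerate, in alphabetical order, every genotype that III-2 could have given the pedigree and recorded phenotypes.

M/I-1 un ·: X^MX^M|X^MX^m
M/I-2 ? ·: X^MY|X^mY
M/II-1 un I-1×I-2: X^MY
M/II-2 un ·: X^MX^M|X^MX^m
M/III-1 ? II-2×II-1: X^MY|X^mY
M/III-2 ? ·: X^MX^M|X^MX^m
M/III-3 ? II-2×II-1: X^MY|X^mY
M/IV-1 un III-2×III-1: X^MY
⇒ M over [I-1,I-2,II-1,II-2,III-1,III-2,III-3,IV-1]: 40 consistent

III-2 ∈ {X^MX^M, X^MX^m}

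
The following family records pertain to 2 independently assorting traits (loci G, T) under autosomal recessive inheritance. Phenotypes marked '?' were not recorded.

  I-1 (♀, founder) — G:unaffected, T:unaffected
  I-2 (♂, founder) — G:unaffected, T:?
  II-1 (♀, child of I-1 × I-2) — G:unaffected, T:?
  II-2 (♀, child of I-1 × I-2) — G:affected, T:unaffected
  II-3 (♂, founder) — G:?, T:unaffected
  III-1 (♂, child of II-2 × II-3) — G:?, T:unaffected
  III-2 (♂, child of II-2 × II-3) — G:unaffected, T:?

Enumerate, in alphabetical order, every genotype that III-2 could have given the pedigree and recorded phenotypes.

III-2 ∈ {Gg TT, Gg Tt, Gg tt}

G/I-1 un ·: Gg
G/I-2 un ·: Gg
G/II-1 un I-1×I-2: GG|Gg
G/II-2 aff I-1×I-2: gg
G/II-3 ? ·: GG|Gg
G/III-1 ? II-2×II-3: Gg|gg
G/III-2 un II-2×II-3: Gg
⇒ G over [I-1,I-2,II-1,II-2,II-3,III-1,III-2]: 6 consistent
T/I-1 un ·: TT|Tt
T/I-2 ? ·: TT|Tt|tt
T/II-1 ? I-1×I-2: TT|Tt|tt
T/II-2 un I-1×I-2: TT|Tt
T/II-3 un ·: TT|Tt
T/III-1 un II-2×II-3: TT|Tt
T/III-2 ? II-2×II-3: TT|Tt|tt
⇒ T over [I-1,I-2,II-1,II-2,II-3,III-1,III-2]: 140 consistent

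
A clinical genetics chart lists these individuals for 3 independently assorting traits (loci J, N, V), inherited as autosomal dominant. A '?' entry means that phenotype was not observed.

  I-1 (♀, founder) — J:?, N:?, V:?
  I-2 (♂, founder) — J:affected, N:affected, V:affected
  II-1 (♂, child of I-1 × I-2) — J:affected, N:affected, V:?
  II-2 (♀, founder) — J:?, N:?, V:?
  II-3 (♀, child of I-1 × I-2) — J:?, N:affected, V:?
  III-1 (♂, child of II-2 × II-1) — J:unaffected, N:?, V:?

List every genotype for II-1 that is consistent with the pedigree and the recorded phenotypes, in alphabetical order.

II-1 ∈ {Jj NN VV, Jj NN Vv, Jj NN vv, Jj Nn VV, Jj Nn Vv, Jj Nn vv}

J/I-1 ? ·: jj|Jj|JJ
J/I-2 aff ·: Jj|JJ
J/II-1 aff I-1×I-2: Jj
J/II-2 ? ·: jj|Jj
J/II-3 ? I-1×I-2: jj|Jj|JJ
J/III-1 un II-2×II-1: jj
⇒ J over [I-1,I-2,II-1,II-2,II-3,III-1]: 20 consistent
N/I-1 ? ·: nn|Nn|NN
N/I-2 aff ·: Nn|NN
N/II-1 aff I-1×I-2: Nn|NN
N/II-2 ? ·: nn|Nn|NN
N/II-3 aff I-1×I-2: Nn|NN
N/III-1 ? II-2×II-1: nn|Nn|NN
⇒ N over [I-1,I-2,II-1,II-2,II-3,III-1]: 84 consistent
V/I-1 ? ·: vv|Vv|VV
V/I-2 aff ·: Vv|VV
V/II-1 ? I-1×I-2: vv|Vv|VV
V/II-2 ? ·: vv|Vv|VV
V/II-3 ? I-1×I-2: vv|Vv|VV
V/III-1 ? II-2×II-1: vv|Vv|VV
⇒ V over [I-1,I-2,II-1,II-2,II-3,III-1]: 122 consistent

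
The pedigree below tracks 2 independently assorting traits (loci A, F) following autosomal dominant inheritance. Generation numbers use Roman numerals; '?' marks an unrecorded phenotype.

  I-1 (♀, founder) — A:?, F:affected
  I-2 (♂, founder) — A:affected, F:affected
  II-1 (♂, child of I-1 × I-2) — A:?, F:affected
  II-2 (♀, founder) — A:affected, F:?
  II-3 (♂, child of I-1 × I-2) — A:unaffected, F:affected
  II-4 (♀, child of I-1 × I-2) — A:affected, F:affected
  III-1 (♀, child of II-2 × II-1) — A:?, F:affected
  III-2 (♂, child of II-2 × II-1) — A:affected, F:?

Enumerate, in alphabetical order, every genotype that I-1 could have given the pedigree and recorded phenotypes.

A/I-1 ? ·: aa|Aa
A/I-2 aff ·: Aa
A/II-1 ? I-1×I-2: aa|Aa|AA
A/II-2 aff ·: Aa|AA
A/II-3 un I-1×I-2: aa
A/II-4 aff I-1×I-2: Aa|AA
A/III-1 ? II-2×II-1: aa|Aa|AA
A/III-2 aff II-2×II-1: Aa|AA
⇒ A over [I-1,I-2,II-1,II-2,II-3,II-4,III-1,III-2]: 49 consistent
F/I-1 aff ·: Ff|FF
F/I-2 aff ·: Ff|FF
F/II-1 aff I-1×I-2: Ff|FF
F/II-2 ? ·: ff|Ff|FF
F/II-3 aff I-1×I-2: Ff|FF
F/II-4 aff I-1×I-2: Ff|FF
F/III-1 aff II-2×II-1: Ff|FF
F/III-2 ? II-2×II-1: ff|Ff|FF
⇒ F over [I-1,I-2,II-1,II-2,II-3,II-4,III-1,III-2]: 222 consistent

I-1 ∈ {Aa FF, Aa Ff, aa FF, aa Ff}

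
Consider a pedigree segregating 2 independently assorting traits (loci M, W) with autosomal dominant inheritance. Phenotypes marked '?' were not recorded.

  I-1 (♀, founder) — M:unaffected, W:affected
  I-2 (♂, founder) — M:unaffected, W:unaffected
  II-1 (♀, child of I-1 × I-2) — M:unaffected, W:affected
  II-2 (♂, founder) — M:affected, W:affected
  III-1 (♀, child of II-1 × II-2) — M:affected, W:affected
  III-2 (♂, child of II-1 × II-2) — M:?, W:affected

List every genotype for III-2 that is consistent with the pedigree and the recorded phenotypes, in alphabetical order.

M/I-1 un ·: mm
M/I-2 un ·: mm
M/II-1 un I-1×I-2: mm
M/II-2 aff ·: Mm|MM
M/III-1 aff II-1×II-2: Mm
M/III-2 ? II-1×II-2: mm|Mm
⇒ M over [I-1,I-2,II-1,II-2,III-1,III-2]: 3 consistent
W/I-1 aff ·: Ww|WW
W/I-2 un ·: ww
W/II-1 aff I-1×I-2: Ww
W/II-2 aff ·: Ww|WW
W/III-1 aff II-1×II-2: Ww|WW
W/III-2 aff II-1×II-2: Ww|WW
⇒ W over [I-1,I-2,II-1,II-2,III-1,III-2]: 16 consistent

III-2 ∈ {Mm WW, Mm Ww, mm WW, mm Ww}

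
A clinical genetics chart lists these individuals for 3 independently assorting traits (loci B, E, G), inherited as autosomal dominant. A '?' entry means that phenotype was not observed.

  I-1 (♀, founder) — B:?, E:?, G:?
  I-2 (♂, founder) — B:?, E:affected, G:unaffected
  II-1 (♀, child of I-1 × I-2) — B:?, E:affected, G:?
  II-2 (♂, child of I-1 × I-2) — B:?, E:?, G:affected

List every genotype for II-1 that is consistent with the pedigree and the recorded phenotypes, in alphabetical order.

II-1 ∈ {BB EE Gg, BB EE gg, BB Ee Gg, BB Ee gg, Bb EE Gg, Bb EE gg, Bb Ee Gg, Bb Ee gg, bb EE Gg, bb EE gg, bb Ee Gg, bb Ee gg}

B/I-1 ? ·: bb|Bb|BB
B/I-2 ? ·: bb|Bb|BB
B/II-1 ? I-1×I-2: bb|Bb|BB
B/II-2 ? I-1×I-2: bb|Bb|BB
⇒ B over [I-1,I-2,II-1,II-2]: 29 consistent
E/I-1 ? ·: ee|Ee|EE
E/I-2 aff ·: Ee|EE
E/II-1 aff I-1×I-2: Ee|EE
E/II-2 ? I-1×I-2: ee|Ee|EE
⇒ E over [I-1,I-2,II-1,II-2]: 18 consistent
G/I-1 ? ·: Gg|GG
G/I-2 un ·: gg
G/II-1 ? I-1×I-2: gg|Gg
G/II-2 aff I-1×I-2: Gg
⇒ G over [I-1,I-2,II-1,II-2]: 3 consistent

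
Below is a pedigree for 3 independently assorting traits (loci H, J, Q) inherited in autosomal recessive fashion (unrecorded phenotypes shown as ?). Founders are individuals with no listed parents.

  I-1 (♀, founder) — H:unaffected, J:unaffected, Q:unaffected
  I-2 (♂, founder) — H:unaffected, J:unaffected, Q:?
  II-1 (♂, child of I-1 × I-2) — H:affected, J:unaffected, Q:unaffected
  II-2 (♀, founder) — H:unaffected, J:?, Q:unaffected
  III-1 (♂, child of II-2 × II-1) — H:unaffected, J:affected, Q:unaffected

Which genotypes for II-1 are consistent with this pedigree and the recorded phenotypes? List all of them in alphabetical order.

H/I-1 un ·: Hh
H/I-2 un ·: Hh
H/II-1 aff I-1×I-2: hh
H/II-2 un ·: HH|Hh
H/III-1 un II-2×II-1: Hh
⇒ H over [I-1,I-2,II-1,II-2,III-1]: 2 consistent
J/I-1 un ·: JJ|Jj
J/I-2 un ·: JJ|Jj
J/II-1 un I-1×I-2: Jj
J/II-2 ? ·: Jj|jj
J/III-1 aff II-2×II-1: jj
⇒ J over [I-1,I-2,II-1,II-2,III-1]: 6 consistent
Q/I-1 un ·: QQ|Qq
Q/I-2 ? ·: QQ|Qq|qq
Q/II-1 un I-1×I-2: QQ|Qq
Q/II-2 un ·: QQ|Qq
Q/III-1 un II-2×II-1: QQ|Qq
⇒ Q over [I-1,I-2,II-1,II-2,III-1]: 32 consistent

II-1 ∈ {hh Jj QQ, hh Jj Qq}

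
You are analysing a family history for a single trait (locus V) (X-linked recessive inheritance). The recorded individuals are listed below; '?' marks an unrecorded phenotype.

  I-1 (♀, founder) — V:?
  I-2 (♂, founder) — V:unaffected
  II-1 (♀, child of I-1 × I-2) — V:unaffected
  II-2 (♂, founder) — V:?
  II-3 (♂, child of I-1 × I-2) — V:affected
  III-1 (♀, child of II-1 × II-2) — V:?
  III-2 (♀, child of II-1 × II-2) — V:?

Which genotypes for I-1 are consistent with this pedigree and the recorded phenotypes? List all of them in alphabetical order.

I-1 ∈ {X^VX^v, X^vX^v}

V/I-1 ? ·: X^VX^v|X^vX^v
V/I-2 un ·: X^VY
V/II-1 un I-1×I-2: X^VX^V|X^VX^v
V/II-2 ? ·: X^VY|X^vY
V/II-3 aff I-1×I-2: X^vY
V/III-1 ? II-1×II-2: X^VX^V|X^VX^v|X^vX^v
V/III-2 ? II-1×II-2: X^VX^V|X^VX^v|X^vX^v
⇒ V over [I-1,I-2,II-1,II-2,II-3,III-1,III-2]: 18 consistent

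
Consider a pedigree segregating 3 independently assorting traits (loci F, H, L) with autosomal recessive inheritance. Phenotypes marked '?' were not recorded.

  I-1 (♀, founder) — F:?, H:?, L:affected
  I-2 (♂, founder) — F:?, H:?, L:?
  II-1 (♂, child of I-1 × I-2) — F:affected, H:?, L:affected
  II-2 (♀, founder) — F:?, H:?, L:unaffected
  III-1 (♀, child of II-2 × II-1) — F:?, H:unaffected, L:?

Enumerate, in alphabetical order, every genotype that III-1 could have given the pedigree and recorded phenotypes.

III-1 ∈ {Ff HH Ll, Ff HH ll, Ff Hh Ll, Ff Hh ll, ff HH Ll, ff HH ll, ff Hh Ll, ff Hh ll}

F/I-1 ? ·: Ff|ff
F/I-2 ? ·: Ff|ff
F/II-1 aff I-1×I-2: ff
F/II-2 ? ·: FF|Ff|ff
F/III-1 ? II-2×II-1: Ff|ff
⇒ F over [I-1,I-2,II-1,II-2,III-1]: 16 consistent
H/I-1 ? ·: HH|Hh|hh
H/I-2 ? ·: HH|Hh|hh
H/II-1 ? I-1×I-2: HH|Hh|hh
H/II-2 ? ·: HH|Hh|hh
H/III-1 un II-2×II-1: HH|Hh
⇒ H over [I-1,I-2,II-1,II-2,III-1]: 59 consistent
L/I-1 aff ·: ll
L/I-2 ? ·: Ll|ll
L/II-1 aff I-1×I-2: ll
L/II-2 un ·: LL|Ll
L/III-1 ? II-2×II-1: Ll|ll
⇒ L over [I-1,I-2,II-1,II-2,III-1]: 6 consistent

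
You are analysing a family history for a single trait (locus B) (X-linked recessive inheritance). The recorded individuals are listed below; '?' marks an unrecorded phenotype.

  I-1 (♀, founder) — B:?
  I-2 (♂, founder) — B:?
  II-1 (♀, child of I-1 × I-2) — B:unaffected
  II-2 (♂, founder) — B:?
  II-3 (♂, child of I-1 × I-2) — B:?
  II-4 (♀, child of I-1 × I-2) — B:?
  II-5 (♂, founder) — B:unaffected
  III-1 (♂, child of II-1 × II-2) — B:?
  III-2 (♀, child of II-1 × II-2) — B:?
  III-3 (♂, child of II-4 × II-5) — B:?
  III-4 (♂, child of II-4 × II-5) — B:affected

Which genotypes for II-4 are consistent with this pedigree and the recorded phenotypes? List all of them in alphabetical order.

B/I-1 ? ·: X^BX^B|X^BX^b|X^bX^b
B/I-2 ? ·: X^BY|X^bY
B/II-1 un I-1×I-2: X^BX^B|X^BX^b
B/II-2 ? ·: X^BY|X^bY
B/II-3 ? I-1×I-2: X^BY|X^bY
B/II-4 ? I-1×I-2: X^BX^b|X^bX^b
B/II-5 un ·: X^BY
B/III-1 ? II-1×II-2: X^BY|X^bY
B/III-2 ? II-1×II-2: X^BX^B|X^BX^b|X^bX^b
B/III-3 ? II-4×II-5: X^BY|X^bY
B/III-4 aff II-4×II-5: X^bY
⇒ B over [I-1,I-2,II-1,II-2,II-3,II-4,II-5,III-1,III-2,III-3,III-4]: 120 consistent

II-4 ∈ {X^BX^b, X^bX^b}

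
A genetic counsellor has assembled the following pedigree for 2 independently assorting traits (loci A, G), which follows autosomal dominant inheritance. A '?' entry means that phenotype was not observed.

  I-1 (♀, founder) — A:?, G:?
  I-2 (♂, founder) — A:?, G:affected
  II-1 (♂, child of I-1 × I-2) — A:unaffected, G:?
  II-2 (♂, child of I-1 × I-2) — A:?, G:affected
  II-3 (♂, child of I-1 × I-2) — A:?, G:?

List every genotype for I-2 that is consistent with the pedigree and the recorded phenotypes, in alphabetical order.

I-2 ∈ {Aa GG, Aa Gg, aa GG, aa Gg}

A/I-1 ? ·: aa|Aa
A/I-2 ? ·: aa|Aa
A/II-1 un I-1×I-2: aa
A/II-2 ? I-1×I-2: aa|Aa|AA
A/II-3 ? I-1×I-2: aa|Aa|AA
⇒ A over [I-1,I-2,II-1,II-2,II-3]: 18 consistent
G/I-1 ? ·: gg|Gg|GG
G/I-2 aff ·: Gg|GG
G/II-1 ? I-1×I-2: gg|Gg|GG
G/II-2 aff I-1×I-2: Gg|GG
G/II-3 ? I-1×I-2: gg|Gg|GG
⇒ G over [I-1,I-2,II-1,II-2,II-3]: 40 consistent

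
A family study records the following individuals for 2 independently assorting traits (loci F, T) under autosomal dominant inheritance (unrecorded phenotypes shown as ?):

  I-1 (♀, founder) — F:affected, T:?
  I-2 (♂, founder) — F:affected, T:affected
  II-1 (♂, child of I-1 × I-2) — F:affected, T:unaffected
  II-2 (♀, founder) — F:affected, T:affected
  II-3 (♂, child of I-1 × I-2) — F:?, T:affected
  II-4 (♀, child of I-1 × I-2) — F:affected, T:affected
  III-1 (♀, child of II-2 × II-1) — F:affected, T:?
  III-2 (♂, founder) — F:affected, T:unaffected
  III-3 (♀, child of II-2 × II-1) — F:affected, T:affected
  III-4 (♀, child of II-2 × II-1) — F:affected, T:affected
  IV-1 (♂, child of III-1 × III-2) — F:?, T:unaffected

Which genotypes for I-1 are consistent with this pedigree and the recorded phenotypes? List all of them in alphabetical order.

I-1 ∈ {FF Tt, FF tt, Ff Tt, Ff tt}

F/I-1 aff ·: Ff|FF
F/I-2 aff ·: Ff|FF
F/II-1 aff I-1×I-2: Ff|FF
F/II-2 aff ·: Ff|FF
F/II-3 ? I-1×I-2: ff|Ff|FF
F/II-4 aff I-1×I-2: Ff|FF
F/III-1 aff II-2×II-1: Ff|FF
F/III-2 aff ·: Ff|FF
F/III-3 aff II-2×II-1: Ff|FF
F/III-4 aff II-2×II-1: Ff|FF
F/IV-1 ? III-1×III-2: ff|Ff|FF
⇒ F over [I-1,I-2,II-1,II-2,II-3,II-4,III-1,III-2,III-3,III-4,IV-1]: 1421 consistent
T/I-1 ? ·: tt|Tt
T/I-2 aff ·: Tt
T/II-1 un I-1×I-2: tt
T/II-2 aff ·: Tt|TT
T/II-3 aff I-1×I-2: Tt|TT
T/II-4 aff I-1×I-2: Tt|TT
T/III-1 ? II-2×II-1: tt|Tt
T/III-2 un ·: tt
T/III-3 aff II-2×II-1: Tt
T/III-4 aff II-2×II-1: Tt
T/IV-1 un III-1×III-2: tt
⇒ T over [I-1,I-2,II-1,II-2,II-3,II-4,III-1,III-2,III-3,III-4,IV-1]: 15 consistent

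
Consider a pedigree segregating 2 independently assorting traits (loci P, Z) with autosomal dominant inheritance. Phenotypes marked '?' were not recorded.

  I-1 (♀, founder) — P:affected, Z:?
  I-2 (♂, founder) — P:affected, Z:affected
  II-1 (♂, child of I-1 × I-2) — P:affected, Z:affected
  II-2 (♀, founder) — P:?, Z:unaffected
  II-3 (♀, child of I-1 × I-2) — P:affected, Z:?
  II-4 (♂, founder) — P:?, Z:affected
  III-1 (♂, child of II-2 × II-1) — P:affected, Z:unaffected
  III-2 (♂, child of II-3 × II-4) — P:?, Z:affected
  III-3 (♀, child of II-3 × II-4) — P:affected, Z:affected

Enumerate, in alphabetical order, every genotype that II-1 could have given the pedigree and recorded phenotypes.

P/I-1 aff ·: Pp|PP
P/I-2 aff ·: Pp|PP
P/II-1 aff I-1×I-2: Pp|PP
P/II-2 ? ·: pp|Pp|PP
P/II-3 aff I-1×I-2: Pp|PP
P/II-4 ? ·: pp|Pp|PP
P/III-1 aff II-2×II-1: Pp|PP
P/III-2 ? II-3×II-4: pp|Pp|PP
P/III-3 aff II-3×II-4: Pp|PP
⇒ P over [I-1,I-2,II-1,II-2,II-3,II-4,III-1,III-2,III-3]: 510 consistent
Z/I-1 ? ·: zz|Zz|ZZ
Z/I-2 aff ·: Zz|ZZ
Z/II-1 aff I-1×I-2: Zz
Z/II-2 un ·: zz
Z/II-3 ? I-1×I-2: zz|Zz|ZZ
Z/II-4 aff ·: Zz|ZZ
Z/III-1 un II-2×II-1: zz
Z/III-2 aff II-3×II-4: Zz|ZZ
Z/III-3 aff II-3×II-4: Zz|ZZ
⇒ Z over [I-1,I-2,II-1,II-2,II-3,II-4,III-1,III-2,III-3]: 59 consistent

II-1 ∈ {PP Zz, Pp Zz}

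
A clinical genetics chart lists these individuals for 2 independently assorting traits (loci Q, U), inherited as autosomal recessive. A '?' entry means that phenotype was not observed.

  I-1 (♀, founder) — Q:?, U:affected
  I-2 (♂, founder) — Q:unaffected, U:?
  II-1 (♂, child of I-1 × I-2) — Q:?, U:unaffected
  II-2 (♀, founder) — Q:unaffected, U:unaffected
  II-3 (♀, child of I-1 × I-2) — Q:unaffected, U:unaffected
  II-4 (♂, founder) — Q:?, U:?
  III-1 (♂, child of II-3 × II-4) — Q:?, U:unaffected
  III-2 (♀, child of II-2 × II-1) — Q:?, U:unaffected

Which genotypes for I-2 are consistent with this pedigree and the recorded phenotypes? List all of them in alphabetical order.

Q/I-1 ? ·: QQ|Qq|qq
Q/I-2 un ·: QQ|Qq
Q/II-1 ? I-1×I-2: QQ|Qq|qq
Q/II-2 un ·: QQ|Qq
Q/II-3 un I-1×I-2: QQ|Qq
Q/II-4 ? ·: QQ|Qq|qq
Q/III-1 ? II-3×II-4: QQ|Qq|qq
Q/III-2 ? II-2×II-1: QQ|Qq|qq
⇒ Q over [I-1,I-2,II-1,II-2,II-3,II-4,III-1,III-2]: 400 consistent
U/I-1 aff ·: uu
U/I-2 ? ·: UU|Uu
U/II-1 un I-1×I-2: Uu
U/II-2 un ·: UU|Uu
U/II-3 un I-1×I-2: Uu
U/II-4 ? ·: UU|Uu|uu
U/III-1 un II-3×II-4: UU|Uu
U/III-2 un II-2×II-1: UU|Uu
⇒ U over [I-1,I-2,II-1,II-2,II-3,II-4,III-1,III-2]: 40 consistent

I-2 ∈ {QQ UU, QQ Uu, Qq UU, Qq Uu}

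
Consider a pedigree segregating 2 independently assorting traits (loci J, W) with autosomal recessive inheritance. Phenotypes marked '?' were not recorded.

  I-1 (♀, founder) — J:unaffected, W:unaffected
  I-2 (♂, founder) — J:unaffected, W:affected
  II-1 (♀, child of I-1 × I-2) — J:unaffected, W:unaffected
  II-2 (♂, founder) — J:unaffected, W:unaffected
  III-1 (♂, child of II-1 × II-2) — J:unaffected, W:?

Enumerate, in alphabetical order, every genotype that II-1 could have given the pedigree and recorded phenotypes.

II-1 ∈ {JJ Ww, Jj Ww}

J/I-1 un ·: JJ|Jj
J/I-2 un ·: JJ|Jj
J/II-1 un I-1×I-2: JJ|Jj
J/II-2 un ·: JJ|Jj
J/III-1 un II-1×II-2: JJ|Jj
⇒ J over [I-1,I-2,II-1,II-2,III-1]: 24 consistent
W/I-1 un ·: WW|Ww
W/I-2 aff ·: ww
W/II-1 un I-1×I-2: Ww
W/II-2 un ·: WW|Ww
W/III-1 ? II-1×II-2: WW|Ww|ww
⇒ W over [I-1,I-2,II-1,II-2,III-1]: 10 consistent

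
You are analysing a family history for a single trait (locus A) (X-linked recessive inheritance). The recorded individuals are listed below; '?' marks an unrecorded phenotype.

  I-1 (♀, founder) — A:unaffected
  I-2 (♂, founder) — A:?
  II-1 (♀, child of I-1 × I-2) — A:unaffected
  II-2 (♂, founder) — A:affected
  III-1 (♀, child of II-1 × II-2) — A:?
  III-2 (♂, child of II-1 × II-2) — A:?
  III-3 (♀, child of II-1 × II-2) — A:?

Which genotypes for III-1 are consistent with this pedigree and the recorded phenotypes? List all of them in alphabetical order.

A/I-1 un ·: X^AX^A|X^AX^a
A/I-2 ? ·: X^AY|X^aY
A/II-1 un I-1×I-2: X^AX^A|X^AX^a
A/II-2 aff ·: X^aY
A/III-1 ? II-1×II-2: X^AX^a|X^aX^a
A/III-2 ? II-1×II-2: X^AY|X^aY
A/III-3 ? II-1×II-2: X^AX^a|X^aX^a
⇒ A over [I-1,I-2,II-1,II-2,III-1,III-2,III-3]: 26 consistent

III-1 ∈ {X^AX^a, X^aX^a}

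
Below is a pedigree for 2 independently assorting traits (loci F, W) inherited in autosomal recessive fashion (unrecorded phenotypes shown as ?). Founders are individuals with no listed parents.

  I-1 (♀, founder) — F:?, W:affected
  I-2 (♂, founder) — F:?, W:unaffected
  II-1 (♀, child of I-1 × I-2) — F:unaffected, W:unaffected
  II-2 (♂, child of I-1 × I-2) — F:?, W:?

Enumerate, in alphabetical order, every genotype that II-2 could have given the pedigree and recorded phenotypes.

F/I-1 ? ·: FF|Ff|ff
F/I-2 ? ·: FF|Ff|ff
F/II-1 un I-1×I-2: FF|Ff
F/II-2 ? I-1×I-2: FF|Ff|ff
⇒ F over [I-1,I-2,II-1,II-2]: 21 consistent
W/I-1 aff ·: ww
W/I-2 un ·: WW|Ww
W/II-1 un I-1×I-2: Ww
W/II-2 ? I-1×I-2: Ww|ww
⇒ W over [I-1,I-2,II-1,II-2]: 3 consistent

II-2 ∈ {FF Ww, FF ww, Ff Ww, Ff ww, ff Ww, ff ww}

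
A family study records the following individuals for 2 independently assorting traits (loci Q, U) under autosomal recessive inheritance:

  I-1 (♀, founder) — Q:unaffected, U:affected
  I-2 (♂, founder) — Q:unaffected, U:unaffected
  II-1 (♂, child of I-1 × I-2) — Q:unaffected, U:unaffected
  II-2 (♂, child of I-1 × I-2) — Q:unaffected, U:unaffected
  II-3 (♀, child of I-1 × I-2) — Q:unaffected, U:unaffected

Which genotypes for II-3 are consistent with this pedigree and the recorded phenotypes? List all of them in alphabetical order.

II-3 ∈ {QQ Uu, Qq Uu}

Q/I-1 un ·: QQ|Qq
Q/I-2 un ·: QQ|Qq
Q/II-1 un I-1×I-2: QQ|Qq
Q/II-2 un I-1×I-2: QQ|Qq
Q/II-3 un I-1×I-2: QQ|Qq
⇒ Q over [I-1,I-2,II-1,II-2,II-3]: 25 consistent
U/I-1 aff ·: uu
U/I-2 un ·: UU|Uu
U/II-1 un I-1×I-2: Uu
U/II-2 un I-1×I-2: Uu
U/II-3 un I-1×I-2: Uu
⇒ U over [I-1,I-2,II-1,II-2,II-3]: 2 consistent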